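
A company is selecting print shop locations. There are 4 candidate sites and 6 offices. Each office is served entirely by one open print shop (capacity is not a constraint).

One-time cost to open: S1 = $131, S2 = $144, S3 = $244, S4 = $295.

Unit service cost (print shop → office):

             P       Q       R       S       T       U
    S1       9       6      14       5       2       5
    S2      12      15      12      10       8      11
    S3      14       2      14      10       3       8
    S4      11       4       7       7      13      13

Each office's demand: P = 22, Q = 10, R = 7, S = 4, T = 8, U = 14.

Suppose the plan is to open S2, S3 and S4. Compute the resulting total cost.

Total cost: 1158

Each office is assigned to its cheapest site among the open ones.
{S2, S3, S4}: P→S4 11·22=242, Q→S3 2·10=20, R→S4 7·7=49, S→S4 7·4=28, T→S3 3·8=24, U→S3 8·14=112. Service 475; fixed 683; total 1158.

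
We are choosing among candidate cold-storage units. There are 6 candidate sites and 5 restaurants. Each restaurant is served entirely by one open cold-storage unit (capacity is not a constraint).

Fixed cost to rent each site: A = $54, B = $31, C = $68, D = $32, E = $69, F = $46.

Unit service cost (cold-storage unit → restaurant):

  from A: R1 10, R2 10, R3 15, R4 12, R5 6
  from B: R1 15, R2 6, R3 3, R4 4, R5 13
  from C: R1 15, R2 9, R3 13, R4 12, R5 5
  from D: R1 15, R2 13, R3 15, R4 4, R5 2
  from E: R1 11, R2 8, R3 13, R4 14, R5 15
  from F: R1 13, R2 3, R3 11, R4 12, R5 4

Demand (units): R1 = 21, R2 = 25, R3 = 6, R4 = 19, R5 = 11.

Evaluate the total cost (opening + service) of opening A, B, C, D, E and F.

Total cost: 701

Each restaurant is assigned to its cheapest site among the open ones.
{A, B, C, D, E, F}: R1→A 10·21=210, R2→F 3·25=75, R3→B 3·6=18, R4→B 4·19=76, R5→D 2·11=22. Service 401; fixed 300; total 701.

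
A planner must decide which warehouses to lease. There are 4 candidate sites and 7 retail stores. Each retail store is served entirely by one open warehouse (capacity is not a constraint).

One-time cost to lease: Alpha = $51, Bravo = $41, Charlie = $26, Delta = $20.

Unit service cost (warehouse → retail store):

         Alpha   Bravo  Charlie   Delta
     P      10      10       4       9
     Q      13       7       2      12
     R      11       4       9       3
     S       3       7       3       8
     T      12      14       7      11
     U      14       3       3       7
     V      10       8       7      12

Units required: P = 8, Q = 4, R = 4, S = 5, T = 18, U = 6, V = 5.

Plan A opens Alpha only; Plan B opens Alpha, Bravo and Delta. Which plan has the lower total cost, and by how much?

Plan A: {Alpha}: P→Alpha 10·8=80, Q→Alpha 13·4=52, R→Alpha 11·4=44, S→Alpha 3·5=15, T→Alpha 12·18=216, U→Alpha 14·6=84, V→Alpha 10·5=50. Service 541; fixed 51; total 592.
Plan B: {Alpha, Bravo, Delta}: P→Delta 9·8=72, Q→Bravo 7·4=28, R→Delta 3·4=12, S→Alpha 3·5=15, T→Delta 11·18=198, U→Bravo 3·6=18, V→Bravo 8·5=40. Service 383; fixed 112; total 495.
Difference: |592 − 495| = 97.

Plan B is cheaper by 97.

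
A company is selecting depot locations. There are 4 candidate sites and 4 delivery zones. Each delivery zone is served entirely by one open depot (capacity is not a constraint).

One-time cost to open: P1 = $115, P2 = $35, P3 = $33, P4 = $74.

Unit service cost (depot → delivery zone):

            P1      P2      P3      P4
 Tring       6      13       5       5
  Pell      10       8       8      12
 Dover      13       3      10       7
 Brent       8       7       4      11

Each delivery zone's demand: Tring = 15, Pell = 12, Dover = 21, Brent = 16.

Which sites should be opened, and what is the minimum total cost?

Open P2 and P3; minimum total cost 366.

For any fixed open set, each delivery zone goes to its cheapest open site; total = fixed + service.
{P2, P3}: Tring→P3 5·15=75, Pell→P2 8·12=96, Dover→P2 3·21=63, Brent→P3 4·16=64. Service 298; fixed 68; total 366.
{P2, P3, P4}: service 298 + fixed 142 = 440
{P2, P4}: service 346 + fixed 109 = 455
{P1, P2, P3, P4}: service 298 + fixed 257 = 555
No other subset beats 366.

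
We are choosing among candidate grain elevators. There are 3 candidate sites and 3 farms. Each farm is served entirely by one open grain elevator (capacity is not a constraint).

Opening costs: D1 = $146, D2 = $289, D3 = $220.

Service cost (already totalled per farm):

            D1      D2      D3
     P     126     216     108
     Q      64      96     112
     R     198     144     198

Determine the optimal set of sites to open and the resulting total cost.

For any fixed open set, each farm goes to its cheapest open site; total = fixed + service.
{D1}: P→D1 126, Q→D1 64, R→D1 198. Service 388; fixed 146; total 534.
{D3}: P→D3 108, Q→D3 112, R→D3 198. Service 418; fixed 220; total 638.
{D1, D3}: P→D3 108, Q→D1 64, R→D1 198. Service 370; fixed 366; total 736.
{D1, D2, D3}: service 316 + fixed 655 = 971
No other subset beats 534.

Open D1 only; minimum total cost 534.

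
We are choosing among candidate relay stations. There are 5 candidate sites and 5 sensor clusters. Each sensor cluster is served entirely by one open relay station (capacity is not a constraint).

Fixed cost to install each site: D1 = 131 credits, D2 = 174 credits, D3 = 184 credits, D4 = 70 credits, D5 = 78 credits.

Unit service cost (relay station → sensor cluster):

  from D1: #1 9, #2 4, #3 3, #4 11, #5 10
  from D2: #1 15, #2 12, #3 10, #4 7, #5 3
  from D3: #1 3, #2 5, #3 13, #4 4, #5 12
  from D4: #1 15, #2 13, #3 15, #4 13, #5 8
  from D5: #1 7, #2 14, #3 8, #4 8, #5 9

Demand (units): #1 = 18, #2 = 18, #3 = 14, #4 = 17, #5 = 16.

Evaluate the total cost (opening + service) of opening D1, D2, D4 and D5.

Each sensor cluster is assigned to its cheapest site among the open ones.
{D1, D2, D4, D5}: #1→D5 7·18=126, #2→D1 4·18=72, #3→D1 3·14=42, #4→D2 7·17=119, #5→D2 3·16=48. Service 407; fixed 453; total 860.

Total cost: 860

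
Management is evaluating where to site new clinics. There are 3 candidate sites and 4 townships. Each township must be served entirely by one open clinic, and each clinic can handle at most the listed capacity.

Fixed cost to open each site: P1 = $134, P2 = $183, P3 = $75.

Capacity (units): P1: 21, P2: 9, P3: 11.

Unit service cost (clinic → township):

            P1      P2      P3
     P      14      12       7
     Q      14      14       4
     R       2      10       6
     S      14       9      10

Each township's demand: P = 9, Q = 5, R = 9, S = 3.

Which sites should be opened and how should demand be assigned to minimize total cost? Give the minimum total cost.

Open {P1, P3}: P→P3 7·9=63, Q→P1 14·5=70, R→P1 2·9=18, S→P1 14·3=42.
Loads: P1 carries 17/21, P3 carries 9/11. Service 193; fixed 209; total 402.
Next best feasible plan costs 403.

Minimum total cost: 402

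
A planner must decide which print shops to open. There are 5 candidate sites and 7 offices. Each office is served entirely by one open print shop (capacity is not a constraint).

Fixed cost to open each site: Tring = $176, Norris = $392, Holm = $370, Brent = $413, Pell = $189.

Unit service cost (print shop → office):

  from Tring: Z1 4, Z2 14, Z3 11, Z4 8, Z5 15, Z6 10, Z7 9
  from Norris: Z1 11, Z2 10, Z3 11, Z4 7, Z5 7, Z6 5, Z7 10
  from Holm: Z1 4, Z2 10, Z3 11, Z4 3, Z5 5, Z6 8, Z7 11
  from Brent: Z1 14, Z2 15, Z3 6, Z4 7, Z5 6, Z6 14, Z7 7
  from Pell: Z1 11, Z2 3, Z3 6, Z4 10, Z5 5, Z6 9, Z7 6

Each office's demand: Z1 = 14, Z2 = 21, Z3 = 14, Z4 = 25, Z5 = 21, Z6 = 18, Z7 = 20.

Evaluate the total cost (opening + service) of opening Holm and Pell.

Each office is assigned to its cheapest site among the open ones.
{Holm, Pell}: Z1→Holm 4·14=56, Z2→Pell 3·21=63, Z3→Pell 6·14=84, Z4→Holm 3·25=75, Z5→Holm 5·21=105, Z6→Holm 8·18=144, Z7→Pell 6·20=120. Service 647; fixed 559; total 1206.

Total cost: 1206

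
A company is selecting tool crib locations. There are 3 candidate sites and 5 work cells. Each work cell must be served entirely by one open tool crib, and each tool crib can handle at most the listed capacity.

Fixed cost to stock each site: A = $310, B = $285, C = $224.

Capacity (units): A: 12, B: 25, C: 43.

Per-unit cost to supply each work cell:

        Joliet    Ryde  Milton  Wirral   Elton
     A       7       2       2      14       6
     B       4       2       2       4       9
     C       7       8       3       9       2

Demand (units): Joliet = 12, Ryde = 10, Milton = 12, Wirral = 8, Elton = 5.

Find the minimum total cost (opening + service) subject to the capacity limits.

Minimum total cost: 691

Open {B, C}: Joliet→C 7·12=84, Ryde→B 2·10=20, Milton→C 3·12=36, Wirral→B 4·8=32, Elton→C 2·5=10.
Loads: B carries 18/25, C carries 29/43. Service 182; fixed 509; total 691.
Next best feasible plan costs 695.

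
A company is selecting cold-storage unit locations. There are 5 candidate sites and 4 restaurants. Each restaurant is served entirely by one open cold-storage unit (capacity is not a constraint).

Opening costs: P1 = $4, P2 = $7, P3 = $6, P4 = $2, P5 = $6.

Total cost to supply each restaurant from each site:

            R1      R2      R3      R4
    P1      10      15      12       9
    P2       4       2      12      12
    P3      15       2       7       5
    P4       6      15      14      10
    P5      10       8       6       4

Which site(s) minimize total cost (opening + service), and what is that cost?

For any fixed open set, each restaurant goes to its cheapest open site; total = fixed + service.
{P3, P4}: R1→P4 6, R2→P3 2, R3→P3 7, R4→P3 5. Service 20; fixed 8; total 28.
{P2, P5}: R1→P2 4, R2→P2 2, R3→P5 6, R4→P5 4. Service 16; fixed 13; total 29.
{P2, P3}: service 18 + fixed 13 = 31
{P1, P2, P3, P4, P5}: service 16 + fixed 25 = 41
No other subset beats 28.

Open P3 and P4; minimum total cost 28.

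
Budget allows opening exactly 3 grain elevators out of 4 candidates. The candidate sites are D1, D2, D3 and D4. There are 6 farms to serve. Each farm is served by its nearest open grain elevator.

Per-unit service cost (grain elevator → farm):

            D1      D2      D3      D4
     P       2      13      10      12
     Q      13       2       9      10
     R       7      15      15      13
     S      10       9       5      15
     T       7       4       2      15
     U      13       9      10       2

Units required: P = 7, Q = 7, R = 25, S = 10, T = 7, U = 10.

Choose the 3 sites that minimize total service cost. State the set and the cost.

Choose D1, D3 and D4; total service cost 336.

With exactly 3 open, each farm uses its cheapest among the chosen.
{D1, D3, D4}: P→D1 2·7=14, Q→D3 9·7=63, R→D1 7·25=175, S→D3 5·10=50, T→D3 2·7=14, U→D4 2·10=20. Service cost 336.
{D1, D2, D4}: service cost 341
{D1, D2, D3}: service cost 357
Among all 4 size-3 choices, {D1, D3, D4} is lowest.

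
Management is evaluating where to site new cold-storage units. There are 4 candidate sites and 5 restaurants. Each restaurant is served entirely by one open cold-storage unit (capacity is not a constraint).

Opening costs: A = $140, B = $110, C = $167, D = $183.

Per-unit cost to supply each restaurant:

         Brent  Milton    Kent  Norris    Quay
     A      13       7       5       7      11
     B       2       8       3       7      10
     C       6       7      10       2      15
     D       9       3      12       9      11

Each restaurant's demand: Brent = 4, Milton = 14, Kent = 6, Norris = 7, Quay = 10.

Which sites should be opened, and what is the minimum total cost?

For any fixed open set, each restaurant goes to its cheapest open site; total = fixed + service.
{B}: Brent→B 2·4=8, Milton→B 8·14=112, Kent→B 3·6=18, Norris→B 7·7=49, Quay→B 10·10=100. Service 287; fixed 110; total 397.
{A}: service 339 + fixed 140 = 479
{D}: Brent→D 9·4=36, Milton→D 3·14=42, Kent→D 12·6=72, Norris→D 9·7=63, Quay→D 11·10=110. Service 323; fixed 183; total 506.
{A, B, C, D}: Brent→B 2·4=8, Milton→D 3·14=42, Kent→B 3·6=18, Norris→C 2·7=14, Quay→B 10·10=100. Service 182; fixed 600; total 782.
No other subset beats 397.

Open B only; minimum total cost 397.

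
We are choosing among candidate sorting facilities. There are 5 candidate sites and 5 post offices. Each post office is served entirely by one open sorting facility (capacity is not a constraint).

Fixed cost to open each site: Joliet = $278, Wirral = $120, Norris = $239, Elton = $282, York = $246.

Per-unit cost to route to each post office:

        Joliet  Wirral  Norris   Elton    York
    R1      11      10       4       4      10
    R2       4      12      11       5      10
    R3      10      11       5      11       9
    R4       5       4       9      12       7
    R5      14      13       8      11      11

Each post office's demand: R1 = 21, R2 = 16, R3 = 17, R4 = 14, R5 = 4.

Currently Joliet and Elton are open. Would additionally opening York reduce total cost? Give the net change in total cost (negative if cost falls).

Current service cost with {Joliet, Elton}: 432.
Adding York: each post office re-picks its cheapest; new service cost 415, saving 17.
Extra fixed cost: 246. Net change = 246 − 17 = 229.
(Totals: 992 → 1221.)

No — net change +229 (cost rises by 229).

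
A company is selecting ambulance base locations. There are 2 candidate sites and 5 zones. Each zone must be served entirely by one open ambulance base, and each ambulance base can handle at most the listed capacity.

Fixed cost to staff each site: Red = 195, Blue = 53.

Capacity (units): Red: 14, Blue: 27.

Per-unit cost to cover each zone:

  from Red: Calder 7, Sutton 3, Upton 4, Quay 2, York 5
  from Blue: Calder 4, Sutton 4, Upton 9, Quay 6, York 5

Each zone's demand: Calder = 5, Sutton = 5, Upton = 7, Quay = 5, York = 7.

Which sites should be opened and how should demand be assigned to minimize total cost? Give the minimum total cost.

Minimum total cost: 361

Open {Red, Blue}: Calder→Blue 4·5=20, Sutton→Blue 4·5=20, Upton→Red 4·7=28, Quay→Red 2·5=10, York→Blue 5·7=35.
Loads: Red carries 12/14, Blue carries 17/27. Service 113; fixed 248; total 361.
Next best feasible plan costs 376.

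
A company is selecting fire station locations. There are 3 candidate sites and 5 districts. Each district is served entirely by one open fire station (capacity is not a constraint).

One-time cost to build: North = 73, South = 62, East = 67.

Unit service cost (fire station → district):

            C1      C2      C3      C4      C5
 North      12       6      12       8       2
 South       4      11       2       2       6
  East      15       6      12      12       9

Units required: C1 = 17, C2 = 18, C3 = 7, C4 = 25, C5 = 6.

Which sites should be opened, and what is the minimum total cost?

For any fixed open set, each district goes to its cheapest open site; total = fixed + service.
{North, South}: C1→South 4·17=68, C2→North 6·18=108, C3→South 2·7=14, C4→South 2·25=50, C5→North 2·6=12. Service 252; fixed 135; total 387.
{South, East}: service 276 + fixed 129 = 405
{South}: C1→South 4·17=68, C2→South 11·18=198, C3→South 2·7=14, C4→South 2·25=50, C5→South 6·6=36. Service 366; fixed 62; total 428.
{North, South, East}: C1→South 4·17=68, C2→North 6·18=108, C3→South 2·7=14, C4→South 2·25=50, C5→North 2·6=12. Service 252; fixed 202; total 454.
No other subset beats 387.

Open North and South; minimum total cost 387.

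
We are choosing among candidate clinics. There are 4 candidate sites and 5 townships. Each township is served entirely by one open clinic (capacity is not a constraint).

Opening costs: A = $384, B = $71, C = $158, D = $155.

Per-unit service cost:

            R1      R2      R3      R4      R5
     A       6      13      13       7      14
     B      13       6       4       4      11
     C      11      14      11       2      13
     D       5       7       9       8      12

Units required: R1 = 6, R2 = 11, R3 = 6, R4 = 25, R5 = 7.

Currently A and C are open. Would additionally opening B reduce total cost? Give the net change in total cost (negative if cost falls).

Yes — net change −62 (cost falls by 62).

Current service cost with {A, C}: 386.
Adding B: each township re-picks its cheapest; new service cost 253, saving 133.
Extra fixed cost: 71. Net change = 71 − 133 = -62.
(Totals: 928 → 866.)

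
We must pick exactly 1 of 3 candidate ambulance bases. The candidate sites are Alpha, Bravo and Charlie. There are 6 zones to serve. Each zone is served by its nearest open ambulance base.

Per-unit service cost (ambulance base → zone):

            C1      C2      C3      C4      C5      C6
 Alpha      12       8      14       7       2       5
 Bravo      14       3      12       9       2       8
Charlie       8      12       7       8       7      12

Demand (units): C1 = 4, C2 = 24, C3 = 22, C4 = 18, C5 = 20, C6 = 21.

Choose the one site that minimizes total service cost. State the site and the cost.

Choose Bravo only; total service cost 762.

With exactly 1 open, each zone uses its cheapest among the chosen.
{Bravo}: C1→Bravo 14·4=56, C2→Bravo 3·24=72, C3→Bravo 12·22=264, C4→Bravo 9·18=162, C5→Bravo 2·20=40, C6→Bravo 8·21=168. Service cost 762.
{Alpha}: service cost 819
{Charlie}: service cost 1010
Among all 3 size-1 choices, {Bravo} is lowest.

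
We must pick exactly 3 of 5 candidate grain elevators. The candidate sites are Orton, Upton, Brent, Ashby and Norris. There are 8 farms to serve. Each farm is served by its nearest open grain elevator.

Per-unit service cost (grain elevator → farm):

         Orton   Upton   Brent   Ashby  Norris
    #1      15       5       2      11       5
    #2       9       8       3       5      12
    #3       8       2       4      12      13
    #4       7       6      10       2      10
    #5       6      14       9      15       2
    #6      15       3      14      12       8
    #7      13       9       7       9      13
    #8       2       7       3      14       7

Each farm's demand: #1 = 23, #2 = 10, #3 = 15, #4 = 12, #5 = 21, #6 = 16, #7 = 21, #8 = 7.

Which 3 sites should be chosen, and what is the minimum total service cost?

Choose Upton, Brent and Norris; total service cost 436.

With exactly 3 open, each farm uses its cheapest among the chosen.
{Upton, Brent, Norris}: #1→Brent 2·23=46, #2→Brent 3·10=30, #3→Upton 2·15=30, #4→Upton 6·12=72, #5→Norris 2·21=42, #6→Upton 3·16=48, #7→Brent 7·21=147, #8→Brent 3·7=21. Service cost 436.
{Brent, Ashby, Norris}: service cost 498
{Orton, Upton, Brent}: service cost 513
Among all 10 size-3 choices, {Upton, Brent, Norris} is lowest.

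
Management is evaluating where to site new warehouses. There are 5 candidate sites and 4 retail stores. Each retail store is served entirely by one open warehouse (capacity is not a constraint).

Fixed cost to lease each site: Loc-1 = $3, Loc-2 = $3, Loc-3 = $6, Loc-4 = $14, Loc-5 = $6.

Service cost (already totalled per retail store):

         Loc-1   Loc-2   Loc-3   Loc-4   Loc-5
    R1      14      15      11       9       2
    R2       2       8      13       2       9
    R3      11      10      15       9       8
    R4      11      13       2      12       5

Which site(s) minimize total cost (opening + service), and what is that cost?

Open Loc-1 and Loc-5; minimum total cost 26.

For any fixed open set, each retail store goes to its cheapest open site; total = fixed + service.
{Loc-1, Loc-5}: R1→Loc-5 2, R2→Loc-1 2, R3→Loc-5 8, R4→Loc-5 5. Service 17; fixed 9; total 26.
{Loc-1, Loc-2, Loc-5}: R1→Loc-5 2, R2→Loc-1 2, R3→Loc-5 8, R4→Loc-5 5. Service 17; fixed 12; total 29.
{Loc-1, Loc-3, Loc-5}: service 14 + fixed 15 = 29
{Loc-1, Loc-2, Loc-3, Loc-4, Loc-5}: R1→Loc-5 2, R2→Loc-1 2, R3→Loc-5 8, R4→Loc-3 2. Service 14; fixed 32; total 46.
No other subset beats 26.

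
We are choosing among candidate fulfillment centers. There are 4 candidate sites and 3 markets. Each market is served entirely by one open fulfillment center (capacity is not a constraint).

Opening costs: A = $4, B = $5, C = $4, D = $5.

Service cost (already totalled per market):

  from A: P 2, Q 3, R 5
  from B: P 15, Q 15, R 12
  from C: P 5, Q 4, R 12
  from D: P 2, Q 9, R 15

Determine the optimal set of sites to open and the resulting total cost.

Open A only; minimum total cost 14.

For any fixed open set, each market goes to its cheapest open site; total = fixed + service.
{A}: P→A 2, Q→A 3, R→A 5. Service 10; fixed 4; total 14.
{A, C}: P→A 2, Q→A 3, R→A 5. Service 10; fixed 8; total 18.
{A, B}: P→A 2, Q→A 3, R→A 5. Service 10; fixed 9; total 19.
{A, B, C, D}: service 10 + fixed 18 = 28
No other subset beats 14.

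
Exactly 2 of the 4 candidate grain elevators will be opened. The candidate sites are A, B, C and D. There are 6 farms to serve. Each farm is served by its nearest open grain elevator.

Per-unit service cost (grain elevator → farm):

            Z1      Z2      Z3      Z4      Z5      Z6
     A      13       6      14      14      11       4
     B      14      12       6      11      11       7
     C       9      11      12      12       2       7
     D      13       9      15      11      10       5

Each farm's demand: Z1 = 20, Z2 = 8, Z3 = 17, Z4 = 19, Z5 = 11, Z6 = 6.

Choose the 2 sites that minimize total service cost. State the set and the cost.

With exactly 2 open, each farm uses its cheapest among the chosen.
{B, C}: Z1→C 9·20=180, Z2→C 11·8=88, Z3→B 6·17=102, Z4→B 11·19=209, Z5→C 2·11=22, Z6→B 7·6=42. Service cost 643.
{A, C}: service cost 706
{C, D}: service cost 717
Among all 6 size-2 choices, {B, C} is lowest.

Choose B and C; total service cost 643.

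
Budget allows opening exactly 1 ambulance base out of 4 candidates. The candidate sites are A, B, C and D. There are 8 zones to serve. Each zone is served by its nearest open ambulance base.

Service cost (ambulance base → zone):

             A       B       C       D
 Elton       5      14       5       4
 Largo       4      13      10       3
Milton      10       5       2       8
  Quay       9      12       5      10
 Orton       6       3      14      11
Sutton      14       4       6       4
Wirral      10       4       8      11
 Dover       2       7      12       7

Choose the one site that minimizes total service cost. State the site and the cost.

Choose D only; total service cost 58.

With exactly 1 open, each zone uses its cheapest among the chosen.
{D}: Elton→D 4, Largo→D 3, Milton→D 8, Quay→D 10, Orton→D 11, Sutton→D 4, Wirral→D 11, Dover→D 7. Service cost 58.
{A}: service cost 60
{B}: service cost 62
Among all 4 size-1 choices, {D} is lowest.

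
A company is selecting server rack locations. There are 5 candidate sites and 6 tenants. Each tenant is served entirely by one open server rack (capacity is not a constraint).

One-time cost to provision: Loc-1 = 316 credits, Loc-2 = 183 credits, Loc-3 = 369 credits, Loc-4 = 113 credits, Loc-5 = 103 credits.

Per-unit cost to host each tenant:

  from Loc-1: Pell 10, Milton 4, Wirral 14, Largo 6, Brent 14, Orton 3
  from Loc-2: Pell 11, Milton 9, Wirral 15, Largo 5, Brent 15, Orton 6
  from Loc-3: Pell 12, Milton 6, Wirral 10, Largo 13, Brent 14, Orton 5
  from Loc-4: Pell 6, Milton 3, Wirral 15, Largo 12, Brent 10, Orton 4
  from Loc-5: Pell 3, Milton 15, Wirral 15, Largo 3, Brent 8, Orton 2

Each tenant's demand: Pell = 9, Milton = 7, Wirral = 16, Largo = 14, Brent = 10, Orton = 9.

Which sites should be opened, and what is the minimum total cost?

Open Loc-5 only; minimum total cost 615.

For any fixed open set, each tenant goes to its cheapest open site; total = fixed + service.
{Loc-5}: Pell→Loc-5 3·9=27, Milton→Loc-5 15·7=105, Wirral→Loc-5 15·16=240, Largo→Loc-5 3·14=42, Brent→Loc-5 8·10=80, Orton→Loc-5 2·9=18. Service 512; fixed 103; total 615.
{Loc-4, Loc-5}: Pell→Loc-5 3·9=27, Milton→Loc-4 3·7=21, Wirral→Loc-4 15·16=240, Largo→Loc-5 3·14=42, Brent→Loc-5 8·10=80, Orton→Loc-5 2·9=18. Service 428; fixed 216; total 644.
{Loc-4}: service 619 + fixed 113 = 732
{Loc-1, Loc-2, Loc-3, Loc-4, Loc-5}: service 348 + fixed 1084 = 1432
No other subset beats 615.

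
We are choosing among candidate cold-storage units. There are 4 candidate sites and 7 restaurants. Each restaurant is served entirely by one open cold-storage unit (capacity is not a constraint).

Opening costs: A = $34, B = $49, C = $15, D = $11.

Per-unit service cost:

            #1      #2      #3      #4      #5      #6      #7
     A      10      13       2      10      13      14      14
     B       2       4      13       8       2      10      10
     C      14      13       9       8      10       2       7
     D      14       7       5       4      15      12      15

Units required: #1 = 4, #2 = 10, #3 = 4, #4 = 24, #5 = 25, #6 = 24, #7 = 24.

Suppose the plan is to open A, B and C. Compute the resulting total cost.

Total cost: 612

Each restaurant is assigned to its cheapest site among the open ones.
{A, B, C}: #1→B 2·4=8, #2→B 4·10=40, #3→A 2·4=8, #4→B 8·24=192, #5→B 2·25=50, #6→C 2·24=48, #7→C 7·24=168. Service 514; fixed 98; total 612.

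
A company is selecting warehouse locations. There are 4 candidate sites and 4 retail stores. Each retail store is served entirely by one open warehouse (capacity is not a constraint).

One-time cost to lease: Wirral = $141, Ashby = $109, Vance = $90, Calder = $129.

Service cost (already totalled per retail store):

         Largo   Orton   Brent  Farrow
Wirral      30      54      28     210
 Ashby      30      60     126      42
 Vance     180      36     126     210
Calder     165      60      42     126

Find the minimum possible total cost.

For any fixed open set, each retail store goes to its cheapest open site; total = fixed + service.
{Ashby}: Largo→Ashby 30, Orton→Ashby 60, Brent→Ashby 126, Farrow→Ashby 42. Service 258; fixed 109; total 367.
{Wirral, Ashby}: service 154 + fixed 250 = 404
{Ashby, Calder}: Largo→Ashby 30, Orton→Ashby 60, Brent→Calder 42, Farrow→Ashby 42. Service 174; fixed 238; total 412.
{Wirral, Ashby, Vance, Calder}: service 136 + fixed 469 = 605
(All 15 nonempty subsets were checked; Ashby only is lowest.)

Minimum total cost: 367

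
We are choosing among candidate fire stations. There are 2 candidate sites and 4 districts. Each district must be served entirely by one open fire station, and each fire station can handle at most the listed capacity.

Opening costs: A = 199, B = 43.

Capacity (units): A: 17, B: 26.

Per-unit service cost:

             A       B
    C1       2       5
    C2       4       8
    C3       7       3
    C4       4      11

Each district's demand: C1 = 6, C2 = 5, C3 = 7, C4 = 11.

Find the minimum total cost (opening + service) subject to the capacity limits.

Open {A, B}: C1→B 5·6=30, C2→A 4·5=20, C3→B 3·7=21, C4→A 4·11=44.
Loads: A carries 16/17, B carries 13/26. Service 115; fixed 242; total 357.
Next best feasible plan costs 359.

Minimum total cost: 357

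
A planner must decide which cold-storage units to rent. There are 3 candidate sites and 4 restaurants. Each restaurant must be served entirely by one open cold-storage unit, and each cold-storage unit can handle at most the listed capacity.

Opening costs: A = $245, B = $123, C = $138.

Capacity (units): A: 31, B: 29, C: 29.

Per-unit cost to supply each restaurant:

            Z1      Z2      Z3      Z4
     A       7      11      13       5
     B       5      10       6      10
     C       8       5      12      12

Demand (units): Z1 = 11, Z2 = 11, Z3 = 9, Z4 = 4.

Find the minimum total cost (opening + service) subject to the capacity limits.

Minimum total cost: 465

Open {B, C}: Z1→B 5·11=55, Z2→C 5·11=55, Z3→B 6·9=54, Z4→B 10·4=40.
Loads: B carries 24/29, C carries 11/29. Service 204; fixed 261; total 465.
Next best feasible plan costs 473.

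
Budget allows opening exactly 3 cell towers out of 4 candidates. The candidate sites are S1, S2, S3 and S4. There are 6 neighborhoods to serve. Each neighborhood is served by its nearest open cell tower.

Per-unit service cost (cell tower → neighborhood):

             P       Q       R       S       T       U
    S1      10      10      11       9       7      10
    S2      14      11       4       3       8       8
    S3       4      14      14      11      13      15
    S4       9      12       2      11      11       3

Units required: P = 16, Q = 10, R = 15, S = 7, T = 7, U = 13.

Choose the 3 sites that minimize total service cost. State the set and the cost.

Choose S2, S3 and S4; total service cost 320.

With exactly 3 open, each neighborhood uses its cheapest among the chosen.
{S2, S3, S4}: P→S3 4·16=64, Q→S2 11·10=110, R→S4 2·15=30, S→S2 3·7=21, T→S2 8·7=56, U→S4 3·13=39. Service cost 320.
{S1, S3, S4}: service cost 345
{S1, S2, S4}: service cost 383
Among all 4 size-3 choices, {S2, S3, S4} is lowest.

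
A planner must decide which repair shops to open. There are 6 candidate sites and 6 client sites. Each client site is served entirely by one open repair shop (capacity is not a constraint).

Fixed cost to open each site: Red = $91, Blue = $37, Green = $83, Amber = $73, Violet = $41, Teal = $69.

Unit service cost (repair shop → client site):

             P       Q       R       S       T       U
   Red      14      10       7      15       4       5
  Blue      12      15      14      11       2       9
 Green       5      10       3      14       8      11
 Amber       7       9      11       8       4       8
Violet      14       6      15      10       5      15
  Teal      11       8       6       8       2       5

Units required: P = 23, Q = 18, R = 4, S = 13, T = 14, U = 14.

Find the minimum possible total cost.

Minimum total cost: 625

For any fixed open set, each client site goes to its cheapest open site; total = fixed + service.
{Green, Teal}: P→Green 5·23=115, Q→Teal 8·18=144, R→Green 3·4=12, S→Teal 8·13=104, T→Teal 2·14=28, U→Teal 5·14=70. Service 473; fixed 152; total 625.
{Green, Violet, Teal}: service 437 + fixed 193 = 630
{Blue, Green, Teal}: P→Green 5·23=115, Q→Teal 8·18=144, R→Green 3·4=12, S→Teal 8·13=104, T→Blue 2·14=28, U→Teal 5·14=70. Service 473; fixed 189; total 662.
{Red, Blue, Green, Amber, Violet, Teal}: service 437 + fixed 394 = 831
No other subset beats 625.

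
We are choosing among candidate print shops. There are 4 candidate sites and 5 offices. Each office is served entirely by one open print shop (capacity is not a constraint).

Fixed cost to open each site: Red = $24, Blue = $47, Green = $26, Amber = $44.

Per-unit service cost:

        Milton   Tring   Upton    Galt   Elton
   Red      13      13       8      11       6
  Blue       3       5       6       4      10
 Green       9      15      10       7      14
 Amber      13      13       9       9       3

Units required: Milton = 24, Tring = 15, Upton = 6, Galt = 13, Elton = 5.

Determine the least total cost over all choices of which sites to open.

Minimum total cost: 332

For any fixed open set, each office goes to its cheapest open site; total = fixed + service.
{Blue}: Milton→Blue 3·24=72, Tring→Blue 5·15=75, Upton→Blue 6·6=36, Galt→Blue 4·13=52, Elton→Blue 10·5=50. Service 285; fixed 47; total 332.
{Red, Blue}: Milton→Blue 3·24=72, Tring→Blue 5·15=75, Upton→Blue 6·6=36, Galt→Blue 4·13=52, Elton→Red 6·5=30. Service 265; fixed 71; total 336.
{Blue, Amber}: Milton→Blue 3·24=72, Tring→Blue 5·15=75, Upton→Blue 6·6=36, Galt→Blue 4·13=52, Elton→Amber 3·5=15. Service 250; fixed 91; total 341.
{Red, Blue, Green, Amber}: Milton→Blue 3·24=72, Tring→Blue 5·15=75, Upton→Blue 6·6=36, Galt→Blue 4·13=52, Elton→Amber 3·5=15. Service 250; fixed 141; total 391.
(All 15 nonempty subsets were checked; Blue only is lowest.)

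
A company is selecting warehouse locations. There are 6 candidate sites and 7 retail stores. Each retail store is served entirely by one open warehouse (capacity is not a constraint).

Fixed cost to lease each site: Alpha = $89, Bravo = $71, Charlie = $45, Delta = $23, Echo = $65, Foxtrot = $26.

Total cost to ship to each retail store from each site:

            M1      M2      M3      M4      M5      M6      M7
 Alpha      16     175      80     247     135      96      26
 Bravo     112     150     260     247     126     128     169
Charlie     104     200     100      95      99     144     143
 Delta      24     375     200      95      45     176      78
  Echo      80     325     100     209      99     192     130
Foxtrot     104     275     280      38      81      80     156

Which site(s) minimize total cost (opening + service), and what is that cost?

For any fixed open set, each retail store goes to its cheapest open site; total = fixed + service.
{Alpha, Delta, Foxtrot}: M1→Alpha 16, M2→Alpha 175, M3→Alpha 80, M4→Foxtrot 38, M5→Delta 45, M6→Foxtrot 80, M7→Alpha 26. Service 460; fixed 138; total 598.
{Alpha, Foxtrot}: M1→Alpha 16, M2→Alpha 175, M3→Alpha 80, M4→Foxtrot 38, M5→Foxtrot 81, M6→Foxtrot 80, M7→Alpha 26. Service 496; fixed 115; total 611.
{Alpha, Charlie, Delta, Foxtrot}: service 460 + fixed 183 = 643
{Alpha, Bravo, Charlie, Delta, Echo, Foxtrot}: M1→Alpha 16, M2→Bravo 150, M3→Alpha 80, M4→Foxtrot 38, M5→Delta 45, M6→Foxtrot 80, M7→Alpha 26. Service 435; fixed 319; total 754.
No other subset beats 598.

Open Alpha, Delta and Foxtrot; minimum total cost 598.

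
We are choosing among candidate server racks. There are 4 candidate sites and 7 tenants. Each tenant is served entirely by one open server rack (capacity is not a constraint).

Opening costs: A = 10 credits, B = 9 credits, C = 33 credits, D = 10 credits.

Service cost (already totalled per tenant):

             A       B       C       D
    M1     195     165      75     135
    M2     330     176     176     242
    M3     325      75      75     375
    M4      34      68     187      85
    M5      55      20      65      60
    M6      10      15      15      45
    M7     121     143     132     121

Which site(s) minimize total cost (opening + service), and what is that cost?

For any fixed open set, each tenant goes to its cheapest open site; total = fixed + service.
{A, B, C}: M1→C 75, M2→B 176, M3→B 75, M4→A 34, M5→B 20, M6→A 10, M7→A 121. Service 511; fixed 52; total 563.
{A, B, C, D}: service 511 + fixed 62 = 573
{A, C}: M1→C 75, M2→C 176, M3→C 75, M4→A 34, M5→A 55, M6→A 10, M7→A 121. Service 546; fixed 43; total 589.
{B}: M1→B 165, M2→B 176, M3→B 75, M4→B 68, M5→B 20, M6→B 15, M7→B 143. Service 662; fixed 9; total 671.
No other subset beats 563.

Open A, B and C; minimum total cost 563.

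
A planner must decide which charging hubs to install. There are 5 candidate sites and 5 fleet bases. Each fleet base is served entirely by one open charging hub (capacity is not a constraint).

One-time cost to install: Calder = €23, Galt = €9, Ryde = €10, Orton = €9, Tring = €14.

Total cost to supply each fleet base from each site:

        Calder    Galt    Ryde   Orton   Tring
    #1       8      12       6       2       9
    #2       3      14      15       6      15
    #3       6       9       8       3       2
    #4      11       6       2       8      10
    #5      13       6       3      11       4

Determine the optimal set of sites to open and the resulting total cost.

For any fixed open set, each fleet base goes to its cheapest open site; total = fixed + service.
{Ryde, Orton}: #1→Orton 2, #2→Orton 6, #3→Orton 3, #4→Ryde 2, #5→Ryde 3. Service 16; fixed 19; total 35.
{Orton}: service 30 + fixed 9 = 39
{Galt, Orton}: #1→Orton 2, #2→Orton 6, #3→Orton 3, #4→Galt 6, #5→Galt 6. Service 23; fixed 18; total 41.
{Calder, Galt, Ryde, Orton, Tring}: service 12 + fixed 65 = 77
No other subset beats 35.

Open Ryde and Orton; minimum total cost 35.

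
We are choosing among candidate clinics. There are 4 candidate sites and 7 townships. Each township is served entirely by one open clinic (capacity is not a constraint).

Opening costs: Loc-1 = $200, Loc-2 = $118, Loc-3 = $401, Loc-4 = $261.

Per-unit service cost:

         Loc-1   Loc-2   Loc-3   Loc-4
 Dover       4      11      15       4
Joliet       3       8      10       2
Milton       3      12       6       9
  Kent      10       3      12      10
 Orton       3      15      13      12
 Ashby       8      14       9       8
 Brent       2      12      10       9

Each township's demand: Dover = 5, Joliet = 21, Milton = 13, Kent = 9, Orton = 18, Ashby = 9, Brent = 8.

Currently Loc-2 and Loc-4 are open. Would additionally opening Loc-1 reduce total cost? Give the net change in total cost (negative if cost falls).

Current service cost with {Loc-2, Loc-4}: 566.
Adding Loc-1: each township re-picks its cheapest; new service cost 270, saving 296.
Extra fixed cost: 200. Net change = 200 − 296 = -96.
(Totals: 945 → 849.)

Yes — net change −96 (cost falls by 96).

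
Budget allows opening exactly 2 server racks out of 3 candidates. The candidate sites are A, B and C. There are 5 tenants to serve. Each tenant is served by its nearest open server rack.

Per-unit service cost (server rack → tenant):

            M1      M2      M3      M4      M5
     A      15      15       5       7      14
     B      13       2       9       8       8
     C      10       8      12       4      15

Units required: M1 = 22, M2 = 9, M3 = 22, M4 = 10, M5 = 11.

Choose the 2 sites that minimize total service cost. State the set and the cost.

Choose B and C; total service cost 564.

With exactly 2 open, each tenant uses its cheapest among the chosen.
{B, C}: M1→C 10·22=220, M2→B 2·9=18, M3→B 9·22=198, M4→C 4·10=40, M5→B 8·11=88. Service cost 564.
{A, B}: service cost 572
{A, C}: service cost 596
Among all 3 size-2 choices, {B, C} is lowest.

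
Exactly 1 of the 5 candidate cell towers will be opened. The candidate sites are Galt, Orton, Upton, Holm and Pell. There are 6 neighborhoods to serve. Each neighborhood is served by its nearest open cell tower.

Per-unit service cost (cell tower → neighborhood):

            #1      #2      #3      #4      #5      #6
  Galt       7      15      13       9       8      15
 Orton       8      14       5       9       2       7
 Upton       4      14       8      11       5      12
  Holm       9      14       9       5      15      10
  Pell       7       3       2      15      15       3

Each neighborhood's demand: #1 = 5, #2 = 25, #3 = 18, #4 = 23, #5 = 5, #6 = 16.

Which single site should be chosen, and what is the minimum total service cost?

Choose Pell only; total service cost 614.

With exactly 1 open, each neighborhood uses its cheapest among the chosen.
{Pell}: #1→Pell 7·5=35, #2→Pell 3·25=75, #3→Pell 2·18=36, #4→Pell 15·23=345, #5→Pell 15·5=75, #6→Pell 3·16=48. Service cost 614.
{Orton}: service cost 809
{Holm}: service cost 907
Among all 5 size-1 choices, {Pell} is lowest.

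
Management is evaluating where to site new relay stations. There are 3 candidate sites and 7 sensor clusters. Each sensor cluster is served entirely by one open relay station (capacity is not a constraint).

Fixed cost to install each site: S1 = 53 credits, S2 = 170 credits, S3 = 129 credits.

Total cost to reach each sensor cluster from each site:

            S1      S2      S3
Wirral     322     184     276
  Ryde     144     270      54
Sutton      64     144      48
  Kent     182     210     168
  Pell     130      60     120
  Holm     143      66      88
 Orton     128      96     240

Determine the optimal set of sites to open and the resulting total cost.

Open S2 and S3; minimum total cost 975.

For any fixed open set, each sensor cluster goes to its cheapest open site; total = fixed + service.
{S2, S3}: Wirral→S2 184, Ryde→S3 54, Sutton→S3 48, Kent→S3 168, Pell→S2 60, Holm→S2 66, Orton→S2 96. Service 676; fixed 299; total 975.
{S1, S2}: service 796 + fixed 223 = 1019
{S1, S2, S3}: service 676 + fixed 352 = 1028
{S1}: service 1113 + fixed 53 = 1166
No other subset beats 975.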